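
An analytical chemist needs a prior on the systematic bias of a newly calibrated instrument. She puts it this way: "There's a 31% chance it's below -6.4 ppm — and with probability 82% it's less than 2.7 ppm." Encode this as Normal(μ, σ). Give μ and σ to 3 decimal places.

μ = -3.203, σ = 6.448

For Normal(μ,σ), the p-quantile is μ + z_p·σ. Here z_{0.31} = -0.4959, z_{0.82} = 0.9154.
So -6.4 = μ − 0.4959σ and 2.7 = μ + 0.9154σ.
Subtracting: σ = (2.7 − -6.4)/(0.9154 − (-0.4959)) = 6.448.
Then μ = -6.4 − (-0.4959)·6.448 = -3.203.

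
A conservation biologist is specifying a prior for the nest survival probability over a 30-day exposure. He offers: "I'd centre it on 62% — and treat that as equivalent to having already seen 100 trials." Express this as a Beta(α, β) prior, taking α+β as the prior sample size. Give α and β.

Under the effective-sample-size interpretation, Beta(α, β) has prior mean α/(α+β) and prior sample size α+β.
So α+β = 100 and α/(α+β) = 0.62, giving α = 0.62·100 = 62 and β = 100 − 62 = 38.

α = 62, β = 38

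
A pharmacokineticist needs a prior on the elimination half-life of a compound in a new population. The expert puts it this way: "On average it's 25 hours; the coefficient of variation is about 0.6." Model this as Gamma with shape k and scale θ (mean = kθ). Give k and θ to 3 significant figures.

For Gamma(k, scale θ): mean = kθ, variance = kθ², so CV = 1/√k.
CV = 0.6, hence k = 1/CV² = 2.78.
Then θ = mean/k = 25/2.78 = 9.

k ≈ 2.78, θ ≈ 9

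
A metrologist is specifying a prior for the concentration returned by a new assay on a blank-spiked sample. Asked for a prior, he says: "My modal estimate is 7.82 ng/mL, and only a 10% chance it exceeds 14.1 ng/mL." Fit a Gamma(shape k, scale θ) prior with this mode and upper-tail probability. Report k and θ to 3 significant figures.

k ≈ 6.48, θ ≈ 1.43

Gamma(k,θ) with k>1 has mode (k−1)θ, so θ = 7.82/(k−1).
Need P(X < 14.1) = 0.9 with θ tied to k this way. Start at k = 2, θ = 7.82: P(X<14.1) ≈ 0.538.
Too low — raise k to concentrate. Iterating converges to k ≈ 6.48.
Then θ = 7.82/(6.48−1) ≈ 1.43.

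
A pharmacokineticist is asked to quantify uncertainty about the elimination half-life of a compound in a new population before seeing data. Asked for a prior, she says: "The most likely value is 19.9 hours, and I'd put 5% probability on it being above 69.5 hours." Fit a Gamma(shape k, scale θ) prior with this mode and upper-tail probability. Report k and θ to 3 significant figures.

k ≈ 2.65, θ ≈ 12

Gamma(k,θ) with k>1 has mode (k−1)θ, so θ = 19.9/(k−1).
Need P(X < 69.5) = 0.95 with θ tied to k this way. Start at k = 2, θ = 19.9: P(X<69.5) ≈ 0.863.
Too low — raise k to concentrate. Iterating converges to k ≈ 2.65.
Then θ = 19.9/(2.65−1) ≈ 12.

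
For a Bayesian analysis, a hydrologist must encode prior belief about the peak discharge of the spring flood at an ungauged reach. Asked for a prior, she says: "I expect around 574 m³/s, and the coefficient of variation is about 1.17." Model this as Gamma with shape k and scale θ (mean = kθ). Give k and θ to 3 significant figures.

For Gamma(k, scale θ): mean = kθ, variance = kθ², so CV = 1/√k.
CV = 1.17, hence k = 1/CV² = 0.731.
Then θ = mean/k = 574/0.731 = 786.

k ≈ 0.731, θ ≈ 786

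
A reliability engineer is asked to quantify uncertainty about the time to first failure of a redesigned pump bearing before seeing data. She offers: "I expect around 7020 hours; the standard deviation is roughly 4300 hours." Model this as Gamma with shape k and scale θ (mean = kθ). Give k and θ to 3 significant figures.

For Gamma(k, scale θ): mean = kθ, variance = kθ², so CV = 1/√k.
CV = SD/mean = 4300/7020 = 0.6125, hence k = 1/CV² = 2.67.
Then θ = mean/k = 7020/2.67 = 2630.

k ≈ 2.67, θ ≈ 2630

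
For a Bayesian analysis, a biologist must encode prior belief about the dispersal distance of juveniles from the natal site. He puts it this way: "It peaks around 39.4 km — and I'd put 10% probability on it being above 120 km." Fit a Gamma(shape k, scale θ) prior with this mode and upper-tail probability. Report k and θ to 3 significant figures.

Gamma(k,θ) with k>1 has mode (k−1)θ, so θ = 39.4/(k−1).
Need P(X < 120) = 0.9 with θ tied to k this way. Start at k = 2, θ = 39.4: P(X<120) ≈ 0.808.
Too low — raise k to concentrate. Iterating converges to k ≈ 2.53.
Then θ = 39.4/(2.53−1) ≈ 25.7.

k ≈ 2.53, θ ≈ 25.7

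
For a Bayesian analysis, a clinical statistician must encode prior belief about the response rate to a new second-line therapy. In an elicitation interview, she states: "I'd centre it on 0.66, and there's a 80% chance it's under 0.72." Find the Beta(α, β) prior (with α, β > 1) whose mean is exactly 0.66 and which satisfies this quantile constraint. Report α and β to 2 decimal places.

α ≈ 29.79, β ≈ 15.34

With mean 0.66 fixed, write α = 0.66s, β = 0.34s where s = α+β.
Need P(θ < 0.72) = 0.8 under Beta(0.66s, 0.34s). Normal approximation: (q−m)/√(m(1−m)/s) ≈ z_{0.8} = 0.842, so s ≈ 0.66·0.34·(0.842)²/(0.72−0.66)² = 44.2.
At s = 44.2: P(θ<0.72) ≈ 0.797. Adjusting to match 0.8 gives s ≈ 45.13.
So α = 0.66·45.13 ≈ 29.79, β = 0.34·45.13 ≈ 15.34.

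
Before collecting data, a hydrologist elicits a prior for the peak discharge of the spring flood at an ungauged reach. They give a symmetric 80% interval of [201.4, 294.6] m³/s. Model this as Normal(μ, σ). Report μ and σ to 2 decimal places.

A symmetric 80% interval runs μ ± z·σ with z = 1.282.
Half-width = 46.6, so σ = 46.6/1.282 = 36.36.
μ is the interval midpoint, 248.00.

μ = 248.00, σ = 36.36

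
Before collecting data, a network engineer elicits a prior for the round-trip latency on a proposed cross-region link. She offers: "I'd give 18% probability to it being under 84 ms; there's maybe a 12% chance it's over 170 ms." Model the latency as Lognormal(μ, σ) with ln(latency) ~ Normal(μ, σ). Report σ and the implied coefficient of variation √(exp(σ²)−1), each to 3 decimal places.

If T ~ Lognormal(μ,σ) then ln T ~ Normal(μ,σ), so the p-quantile of ln T is μ + z_p·σ.
ln(84) = 4.431 and ln(170) = 5.136; z_{0.18} = -0.9154, z_{0.88} = 1.175.
σ = (5.136 − 4.431)/(1.175 − (-0.9154)) = 0.337.
μ = 4.431 − (-0.9154)·0.337 = 4.740.
CV = √(exp(σ²)−1) = √(exp(0.1137)−1) = 0.347.

σ ≈ 0.337, CV ≈ 0.347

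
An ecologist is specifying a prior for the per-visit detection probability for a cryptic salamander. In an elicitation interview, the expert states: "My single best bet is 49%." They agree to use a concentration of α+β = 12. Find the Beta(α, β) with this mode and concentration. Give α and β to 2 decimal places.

α = 5.90, β = 6.10

For α,β > 1 the Beta mode is (α−1)/(α+β−2). With α+β = 12, the mode is (α−1)/10.
Set (α−1)/10 = 0.49 → α = 1 + 0.49·10 = 5.90.
β = 12 − α = 6.10.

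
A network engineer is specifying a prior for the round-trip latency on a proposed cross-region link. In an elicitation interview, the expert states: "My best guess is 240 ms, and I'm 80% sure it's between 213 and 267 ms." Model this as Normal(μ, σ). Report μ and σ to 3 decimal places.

μ = 240.000, σ = 21.068

A symmetric 80% interval runs μ ± z·σ with z = 1.282.
Half-width = 27, so σ = 27/1.282 = 21.068.
μ is the stated best guess, 240.000.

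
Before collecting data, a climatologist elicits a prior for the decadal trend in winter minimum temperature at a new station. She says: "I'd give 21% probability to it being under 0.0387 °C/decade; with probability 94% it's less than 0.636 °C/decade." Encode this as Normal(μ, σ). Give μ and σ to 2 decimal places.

For Normal(μ,σ), the p-quantile is μ + z_p·σ. Here z_{0.21} = -0.8064, z_{0.94} = 1.555.
So 0.0387 = μ − 0.8064σ and 0.636 = μ + 1.555σ.
Subtracting: σ = (0.636 − 0.0387)/(1.555 − (-0.8064)) = 0.25.
Then μ = 0.0387 − (-0.8064)·0.25 = 0.24.

μ = 0.24, σ = 0.25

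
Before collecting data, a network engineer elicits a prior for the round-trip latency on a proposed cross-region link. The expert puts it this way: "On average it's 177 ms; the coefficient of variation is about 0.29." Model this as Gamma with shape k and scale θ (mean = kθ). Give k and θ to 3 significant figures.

k ≈ 11.9, θ ≈ 14.9

For Gamma(k, scale θ): mean = kθ, variance = kθ², so CV = 1/√k.
CV = 0.29, hence k = 1/CV² = 11.9.
Then θ = mean/k = 177/11.9 = 14.9.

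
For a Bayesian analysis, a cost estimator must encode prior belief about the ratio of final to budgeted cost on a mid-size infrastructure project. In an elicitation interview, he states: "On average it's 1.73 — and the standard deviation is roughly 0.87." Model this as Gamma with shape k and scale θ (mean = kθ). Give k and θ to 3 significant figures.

For Gamma(k, scale θ): mean = kθ, variance = kθ², so CV = 1/√k.
CV = SD/mean = 0.87/1.73 = 0.5029, hence k = 1/CV² = 3.95.
Then θ = mean/k = 1.73/3.95 = 0.438.

k ≈ 3.95, θ ≈ 0.438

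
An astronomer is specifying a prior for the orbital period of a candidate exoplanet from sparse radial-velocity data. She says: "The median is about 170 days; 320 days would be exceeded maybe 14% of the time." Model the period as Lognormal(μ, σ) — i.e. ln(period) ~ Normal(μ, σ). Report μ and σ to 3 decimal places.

If T ~ Lognormal(μ,σ) then ln T ~ Normal(μ,σ), so the p-quantile of ln T is μ + z_p·σ.
ln(170) = 5.136 and ln(320) = 5.768; z_{0.5} = 0, z_{0.86} = 1.08.
σ = (5.768 − 5.136)/(1.08 − (0)) = 0.585.
μ = 5.136 − (0)·0.585 = 5.136.

μ ≈ 5.136, σ ≈ 0.585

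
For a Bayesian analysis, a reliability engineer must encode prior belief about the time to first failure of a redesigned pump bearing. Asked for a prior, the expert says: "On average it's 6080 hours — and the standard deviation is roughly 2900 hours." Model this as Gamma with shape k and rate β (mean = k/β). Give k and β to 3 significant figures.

For Gamma(k, rate β): mean = k/β, variance = k/β², so CV = 1/√k.
CV = SD/mean = 2900/6080 = 0.477, hence k = 1/CV² = 4.4.
Then β = k/mean = 4.4/6080 = 0.000723.

k ≈ 4.4, β ≈ 0.000723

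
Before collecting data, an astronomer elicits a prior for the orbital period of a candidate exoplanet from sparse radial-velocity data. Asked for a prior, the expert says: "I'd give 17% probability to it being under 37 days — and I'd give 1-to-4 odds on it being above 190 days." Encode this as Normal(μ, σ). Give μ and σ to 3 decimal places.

μ = 118.294, σ = 85.199

The p-quantile of Normal(μ,σ) is μ + z_p·σ, with z_{0.17} = -0.9542 and z_{0.8} = 0.8416.
Eliminate σ: μ = (z₂·x₁ − z₁·x₂)/(z₂ − z₁) = (0.8416·37 − (-0.9542)·190)/1.796 = 118.294.
Then σ = (x₂ − x₁)/(z₂ − z₁) = (190 − 37)/1.796 = 85.199.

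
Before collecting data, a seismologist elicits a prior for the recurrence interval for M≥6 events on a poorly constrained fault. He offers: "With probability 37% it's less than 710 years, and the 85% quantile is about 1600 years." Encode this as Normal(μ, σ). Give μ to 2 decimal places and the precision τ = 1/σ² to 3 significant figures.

For Normal(μ,σ), the p-quantile is μ + z_p·σ. Here z_{0.37} = -0.3319, z_{0.85} = 1.036.
So 710 = μ − 0.3319σ and 1600 = μ + 1.036σ.
Subtracting: σ = (1600 − 710)/(1.036 − (-0.3319)) = 650.45.
Then μ = 710 − (-0.3319)·650.45 = 925.85.
Precision τ = 1/σ² = 1/650.4² = 2.36e-06.

μ = 925.85, τ = 2.36e-06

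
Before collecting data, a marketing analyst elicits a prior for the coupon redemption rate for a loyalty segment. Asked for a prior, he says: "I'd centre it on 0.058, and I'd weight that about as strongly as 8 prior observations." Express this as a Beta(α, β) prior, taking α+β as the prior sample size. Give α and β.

α = 0.464, β = 7.536

Under the effective-sample-size interpretation, Beta(α, β) has prior mean α/(α+β) and prior sample size α+β.
So α+β = 8 and α/(α+β) = 0.058, giving α = 0.058·8 = 0.464 and β = 8 − 0.464 = 7.536.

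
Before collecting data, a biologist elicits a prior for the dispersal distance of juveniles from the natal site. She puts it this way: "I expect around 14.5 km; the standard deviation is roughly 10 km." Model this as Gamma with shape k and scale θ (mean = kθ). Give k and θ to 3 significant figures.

For Gamma(k, scale θ): mean = kθ, variance = kθ², so CV = 1/√k.
CV = SD/mean = 10/14.5 = 0.6897, hence k = 1/CV² = 2.1.
Then θ = mean/k = 14.5/2.1 = 6.9.

k ≈ 2.1, θ ≈ 6.9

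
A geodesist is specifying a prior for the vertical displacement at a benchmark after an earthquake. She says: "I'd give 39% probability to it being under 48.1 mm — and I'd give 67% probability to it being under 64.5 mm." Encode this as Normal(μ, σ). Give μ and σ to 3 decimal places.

For Normal(μ,σ), the p-quantile is μ + z_p·σ. Here z_{0.39} = -0.2793, z_{0.67} = 0.4399.
So 48.1 = μ − 0.2793σ and 64.5 = μ + 0.4399σ.
Subtracting: σ = (64.5 − 48.1)/(0.4399 − (-0.2793)) = 22.802.
Then μ = 48.1 − (-0.2793)·22.802 = 54.469.

μ = 54.469, σ = 22.802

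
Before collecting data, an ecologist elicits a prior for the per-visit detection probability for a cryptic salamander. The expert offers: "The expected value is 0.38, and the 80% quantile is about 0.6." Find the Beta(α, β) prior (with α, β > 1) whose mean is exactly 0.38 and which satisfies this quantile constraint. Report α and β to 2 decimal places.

α ≈ 1.26, β ≈ 2.06

With mean 0.38 fixed, write α = 0.38s, β = 0.62s where s = α+β.
Need P(θ < 0.6) = 0.8 under Beta(0.38s, 0.62s). Normal approximation: (q−m)/√(m(1−m)/s) ≈ z_{0.8} = 0.842, so s ≈ 0.38·0.62·(0.842)²/(0.6−0.38)² = 3.4.
At s = 3.4: P(θ<0.6) ≈ 0.804. Adjusting to match 0.8 gives s ≈ 3.32.
So α = 0.38·3.32 ≈ 1.26, β = 0.62·3.32 ≈ 2.06.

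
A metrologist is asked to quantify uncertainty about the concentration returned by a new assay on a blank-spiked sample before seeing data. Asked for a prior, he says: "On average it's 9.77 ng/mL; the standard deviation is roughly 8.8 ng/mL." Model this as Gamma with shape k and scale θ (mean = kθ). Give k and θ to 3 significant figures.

For Gamma(k, scale θ): mean = kθ, variance = kθ², so CV = 1/√k.
CV = SD/mean = 8.8/9.77 = 0.9007, hence k = 1/CV² = 1.23.
Then θ = mean/k = 9.77/1.23 = 7.93.

k ≈ 1.23, θ ≈ 7.93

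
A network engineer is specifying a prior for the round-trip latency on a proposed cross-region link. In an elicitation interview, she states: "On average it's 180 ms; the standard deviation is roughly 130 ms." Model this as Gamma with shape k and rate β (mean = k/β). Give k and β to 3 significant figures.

For Gamma(k, rate β): mean = k/β, variance = k/β², so CV = 1/√k.
CV = SD/mean = 130/180 = 0.7222, hence k = 1/CV² = 1.92.
Then β = k/mean = 1.92/180 = 0.0107.

k ≈ 1.92, β ≈ 0.0107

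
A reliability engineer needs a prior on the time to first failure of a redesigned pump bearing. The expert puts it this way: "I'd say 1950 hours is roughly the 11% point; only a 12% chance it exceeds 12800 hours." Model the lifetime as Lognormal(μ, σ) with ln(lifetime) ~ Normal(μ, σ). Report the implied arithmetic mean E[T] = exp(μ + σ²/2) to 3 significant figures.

If T ~ Lognormal(μ,σ) then ln T ~ Normal(μ,σ), so the p-quantile of ln T is μ + z_p·σ.
ln(1950) = 7.576 and ln(12800) = 9.457; z_{0.11} = -1.227, z_{0.88} = 1.175.
σ = (9.457 − 7.576)/(1.175 − (-1.227)) = 0.784.
μ = 7.576 − (-1.227)·0.784 = 8.537.
E[T] = exp(μ + σ²/2) = exp(8.537 + 0.3069) = 6930 hours.

E[T] ≈ 6930 hours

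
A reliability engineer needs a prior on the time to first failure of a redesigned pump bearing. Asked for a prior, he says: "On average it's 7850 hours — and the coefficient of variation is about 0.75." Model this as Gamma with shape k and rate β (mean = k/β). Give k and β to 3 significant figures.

For Gamma(k, rate β): mean = k/β, variance = k/β², so CV = 1/√k.
CV = 0.75, hence k = 1/CV² = 1.78.
Then β = k/mean = 1.78/7850 = 0.000226.

k ≈ 1.78, β ≈ 0.000226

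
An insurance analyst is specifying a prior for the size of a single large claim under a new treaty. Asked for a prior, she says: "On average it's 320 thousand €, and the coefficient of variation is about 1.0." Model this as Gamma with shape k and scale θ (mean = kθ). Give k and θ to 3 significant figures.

For Gamma(k, scale θ): mean = kθ, variance = kθ², so CV = 1/√k.
CV = 1.0, hence k = 1/CV² = 1.
Then θ = mean/k = 320/1 = 320.

k ≈ 1, θ ≈ 320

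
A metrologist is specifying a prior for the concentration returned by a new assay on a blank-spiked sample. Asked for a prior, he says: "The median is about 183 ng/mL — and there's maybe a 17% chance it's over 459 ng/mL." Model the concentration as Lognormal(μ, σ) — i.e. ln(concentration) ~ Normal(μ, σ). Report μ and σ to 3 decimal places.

If T ~ Lognormal(μ,σ) then ln T ~ Normal(μ,σ), so the p-quantile of ln T is μ + z_p·σ.
ln(183) = 5.209 and ln(459) = 6.129; z_{0.5} = 0, z_{0.83} = 0.9542.
σ = (6.129 − 5.209)/(0.9542 − (0)) = 0.964.
μ = 5.209 − (0)·0.964 = 5.209.

μ ≈ 5.209, σ ≈ 0.964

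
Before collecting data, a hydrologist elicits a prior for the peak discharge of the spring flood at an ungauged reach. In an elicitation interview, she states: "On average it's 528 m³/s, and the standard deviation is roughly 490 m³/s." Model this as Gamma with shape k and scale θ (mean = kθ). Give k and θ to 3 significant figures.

For Gamma(k, scale θ): mean = kθ, variance = kθ², so CV = 1/√k.
CV = SD/mean = 490/528 = 0.928, hence k = 1/CV² = 1.16.
Then θ = mean/k = 528/1.16 = 455.

k ≈ 1.16, θ ≈ 455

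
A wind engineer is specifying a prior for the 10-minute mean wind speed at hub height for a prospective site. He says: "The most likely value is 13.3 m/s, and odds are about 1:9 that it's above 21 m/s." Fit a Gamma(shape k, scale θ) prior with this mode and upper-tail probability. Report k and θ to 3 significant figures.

Gamma(k,θ) with k>1 has mode (k−1)θ, so θ = 13.3/(k−1).
Need P(X < 21) = 0.9 with θ tied to k this way. Start at k = 2, θ = 13.3: P(X<21) ≈ 0.468.
Too low — raise k to concentrate. Iterating converges to k ≈ 9.99.
Then θ = 13.3/(9.99−1) ≈ 1.48.

k ≈ 9.99, θ ≈ 1.48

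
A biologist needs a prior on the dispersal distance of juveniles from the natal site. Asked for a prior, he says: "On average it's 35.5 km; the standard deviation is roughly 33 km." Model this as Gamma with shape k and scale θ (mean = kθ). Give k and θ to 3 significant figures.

k ≈ 1.16, θ ≈ 30.7

For Gamma(k, scale θ): mean = kθ, variance = kθ², so CV = 1/√k.
CV = SD/mean = 33/35.5 = 0.9296, hence k = 1/CV² = 1.16.
Then θ = mean/k = 35.5/1.16 = 30.7.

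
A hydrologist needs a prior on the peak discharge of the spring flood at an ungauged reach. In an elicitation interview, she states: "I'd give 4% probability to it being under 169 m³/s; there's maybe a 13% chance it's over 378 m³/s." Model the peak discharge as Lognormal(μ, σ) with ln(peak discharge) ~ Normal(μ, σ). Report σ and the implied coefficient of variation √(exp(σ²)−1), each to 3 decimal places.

If T ~ Lognormal(μ,σ) then ln T ~ Normal(μ,σ), so the p-quantile of ln T is μ + z_p·σ.
ln(169) = 5.13 and ln(378) = 5.935; z_{0.04} = -1.751, z_{0.87} = 1.126.
σ = (5.935 − 5.13)/(1.126 − (-1.751)) = 0.280.
μ = 5.13 − (-1.751)·0.280 = 5.620.
CV = √(exp(σ²)−1) = √(exp(0.0783)−1) = 0.285.

σ ≈ 0.280, CV ≈ 0.285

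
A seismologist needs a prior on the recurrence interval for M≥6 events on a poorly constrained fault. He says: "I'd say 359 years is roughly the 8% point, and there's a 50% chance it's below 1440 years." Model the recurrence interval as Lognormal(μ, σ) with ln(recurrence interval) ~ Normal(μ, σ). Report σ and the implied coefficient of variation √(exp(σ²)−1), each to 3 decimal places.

If T ~ Lognormal(μ,σ) then ln T ~ Normal(μ,σ), so the p-quantile of ln T is μ + z_p·σ.
ln(359) = 5.883 and ln(1440) = 7.272; z_{0.08} = -1.405, z_{0.5} = 0.
σ = (7.272 − 5.883)/(0 − (-1.405)) = 0.989.
μ = 5.883 − (-1.405)·0.989 = 7.272.
CV = √(exp(σ²)−1) = √(exp(0.9774)−1) = 1.287.

σ ≈ 0.989, CV ≈ 1.287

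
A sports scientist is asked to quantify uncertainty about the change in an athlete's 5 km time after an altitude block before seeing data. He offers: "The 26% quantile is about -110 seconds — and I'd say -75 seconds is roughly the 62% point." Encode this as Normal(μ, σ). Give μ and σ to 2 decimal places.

μ = -86.27, σ = 36.89

The p-quantile of Normal(μ,σ) is μ + z_p·σ, with z_{0.26} = -0.6433 and z_{0.62} = 0.3055.
Eliminate σ: μ = (z₂·x₁ − z₁·x₂)/(z₂ − z₁) = (0.3055·-110 − (-0.6433)·-75)/0.9488 = -86.27.
Then σ = (x₂ − x₁)/(z₂ − z₁) = (-75 − -110)/0.9488 = 36.89.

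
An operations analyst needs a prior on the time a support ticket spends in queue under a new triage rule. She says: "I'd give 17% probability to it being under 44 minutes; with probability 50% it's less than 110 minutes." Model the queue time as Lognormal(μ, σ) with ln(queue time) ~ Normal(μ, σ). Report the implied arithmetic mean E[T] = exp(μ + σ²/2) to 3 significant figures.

E[T] ≈ 174 minutes

If T ~ Lognormal(μ,σ) then ln T ~ Normal(μ,σ), so the p-quantile of ln T is μ + z_p·σ.
ln(44) = 3.784 and ln(110) = 4.7; z_{0.17} = -0.9542, z_{0.5} = 0.
σ = (4.7 − 3.784)/(0 − (-0.9542)) = 0.960.
μ = 3.784 − (-0.9542)·0.960 = 4.700.
E[T] = exp(μ + σ²/2) = exp(4.700 + 0.4611) = 174 minutes.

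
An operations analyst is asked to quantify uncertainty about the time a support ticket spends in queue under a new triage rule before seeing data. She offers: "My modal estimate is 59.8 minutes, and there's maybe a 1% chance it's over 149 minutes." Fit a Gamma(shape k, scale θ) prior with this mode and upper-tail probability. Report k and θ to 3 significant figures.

Gamma(k,θ) with k>1 has mode (k−1)θ, so θ = 59.8/(k−1).
Need P(X < 149) = 0.99 with θ tied to k this way. Start at k = 2, θ = 59.8: P(X<149) ≈ 0.711.
Too low — raise k to concentrate. Iterating converges to k ≈ 6.64.
Then θ = 59.8/(6.64−1) ≈ 10.6.

k ≈ 6.64, θ ≈ 10.6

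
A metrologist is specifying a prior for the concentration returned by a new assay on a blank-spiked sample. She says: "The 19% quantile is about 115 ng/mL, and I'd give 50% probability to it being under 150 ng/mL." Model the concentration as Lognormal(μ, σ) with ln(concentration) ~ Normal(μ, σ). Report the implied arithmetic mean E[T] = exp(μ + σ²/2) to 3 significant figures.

If T ~ Lognormal(μ,σ) then ln T ~ Normal(μ,σ), so the p-quantile of ln T is μ + z_p·σ.
ln(115) = 4.745 and ln(150) = 5.011; z_{0.19} = -0.8779, z_{0.5} = 0.
σ = (5.011 − 4.745)/(0 − (-0.8779)) = 0.303.
μ = 4.745 − (-0.8779)·0.303 = 5.011.
E[T] = exp(μ + σ²/2) = exp(5.011 + 0.0458) = 157 ng/mL.

E[T] ≈ 157 ng/mL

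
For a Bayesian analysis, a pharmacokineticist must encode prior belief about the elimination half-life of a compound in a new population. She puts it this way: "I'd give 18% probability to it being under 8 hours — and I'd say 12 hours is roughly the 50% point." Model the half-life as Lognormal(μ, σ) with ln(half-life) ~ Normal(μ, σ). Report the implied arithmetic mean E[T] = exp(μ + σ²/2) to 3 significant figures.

If T ~ Lognormal(μ,σ) then ln T ~ Normal(μ,σ), so the p-quantile of ln T is μ + z_p·σ.
ln(8) = 2.079 and ln(12) = 2.485; z_{0.18} = -0.9154, z_{0.5} = 0.
σ = (2.485 − 2.079)/(0 − (-0.9154)) = 0.443.
μ = 2.079 − (-0.9154)·0.443 = 2.485.
E[T] = exp(μ + σ²/2) = exp(2.485 + 0.0981) = 13.2 hours.

E[T] ≈ 13.2 hours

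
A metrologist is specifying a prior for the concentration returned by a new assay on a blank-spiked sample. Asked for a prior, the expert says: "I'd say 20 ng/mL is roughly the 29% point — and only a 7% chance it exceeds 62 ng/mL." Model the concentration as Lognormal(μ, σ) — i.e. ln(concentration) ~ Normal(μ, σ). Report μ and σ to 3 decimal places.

μ ≈ 3.304, σ ≈ 0.558

If T ~ Lognormal(μ,σ) then ln T ~ Normal(μ,σ), so the p-quantile of ln T is μ + z_p·σ.
ln(20) = 2.996 and ln(62) = 4.127; z_{0.29} = -0.5534, z_{0.93} = 1.476.
σ = (4.127 − 2.996)/(1.476 − (-0.5534)) = 0.558.
μ = 2.996 − (-0.5534)·0.558 = 3.304.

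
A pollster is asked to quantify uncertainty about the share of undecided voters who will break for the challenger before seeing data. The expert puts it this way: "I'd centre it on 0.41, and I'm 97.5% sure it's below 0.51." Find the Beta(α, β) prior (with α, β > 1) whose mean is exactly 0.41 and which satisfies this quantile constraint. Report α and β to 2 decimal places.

α ≈ 38.91, β ≈ 55.99

With mean 0.41 fixed, write α = 0.41s, β = 0.59s where s = α+β.
Need P(θ < 0.51) = 0.975 under Beta(0.41s, 0.59s). Normal approximation: (q−m)/√(m(1−m)/s) ≈ z_{0.975} = 1.96, so s ≈ 0.41·0.59·(1.96)²/(0.51−0.41)² = 92.9.
At s = 92.9: P(θ<0.51) ≈ 0.974. Adjusting to match 0.975 gives s ≈ 94.90.
So α = 0.41·94.90 ≈ 38.91, β = 0.59·94.90 ≈ 55.99.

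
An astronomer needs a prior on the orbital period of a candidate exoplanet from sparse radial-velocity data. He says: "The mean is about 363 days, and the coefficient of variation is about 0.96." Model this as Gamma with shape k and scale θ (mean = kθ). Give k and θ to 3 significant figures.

For Gamma(k, scale θ): mean = kθ, variance = kθ², so CV = 1/√k.
CV = 0.96, hence k = 1/CV² = 1.09.
Then θ = mean/k = 363/1.09 = 335.

k ≈ 1.09, θ ≈ 335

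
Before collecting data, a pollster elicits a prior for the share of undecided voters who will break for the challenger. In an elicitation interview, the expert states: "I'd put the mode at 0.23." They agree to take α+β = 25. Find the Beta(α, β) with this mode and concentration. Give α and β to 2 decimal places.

α = 6.29, β = 18.71

For α,β > 1 the Beta mode is (α−1)/(α+β−2). With α+β = 25, the mode is (α−1)/23.
Set (α−1)/23 = 0.23 → α = 1 + 0.23·23 = 6.29.
β = 25 − α = 18.71.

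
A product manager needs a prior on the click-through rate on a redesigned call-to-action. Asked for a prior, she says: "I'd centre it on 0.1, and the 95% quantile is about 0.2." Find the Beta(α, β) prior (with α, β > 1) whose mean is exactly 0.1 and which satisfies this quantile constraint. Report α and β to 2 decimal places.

α ≈ 3.09, β ≈ 27.79

With mean 0.1 fixed, write α = 0.1s, β = 0.9s where s = α+β.
Need P(θ < 0.2) = 0.95 under Beta(0.1s, 0.9s). Normal approximation: (q−m)/√(m(1−m)/s) ≈ z_{0.95} = 1.64, so s ≈ 0.1·0.9·(1.64)²/(0.2−0.1)² = 24.3.
At s = 24.3: P(θ<0.2) ≈ 0.932. Adjusting to match 0.95 gives s ≈ 30.87.
So α = 0.1·30.87 ≈ 3.09, β = 0.9·30.87 ≈ 27.79.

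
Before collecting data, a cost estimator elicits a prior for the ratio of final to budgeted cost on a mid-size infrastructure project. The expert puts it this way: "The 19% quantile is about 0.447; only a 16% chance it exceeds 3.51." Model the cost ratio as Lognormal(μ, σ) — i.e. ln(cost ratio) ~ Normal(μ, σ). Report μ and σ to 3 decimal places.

μ ≈ 0.161, σ ≈ 1.101

If T ~ Lognormal(μ,σ) then ln T ~ Normal(μ,σ), so the p-quantile of ln T is μ + z_p·σ.
ln(0.447) = -0.8052 and ln(3.51) = 1.256; z_{0.19} = -0.8779, z_{0.84} = 0.9945.
σ = (1.256 − -0.8052)/(0.9945 − (-0.8779)) = 1.101.
μ = -0.8052 − (-0.8779)·1.101 = 0.161.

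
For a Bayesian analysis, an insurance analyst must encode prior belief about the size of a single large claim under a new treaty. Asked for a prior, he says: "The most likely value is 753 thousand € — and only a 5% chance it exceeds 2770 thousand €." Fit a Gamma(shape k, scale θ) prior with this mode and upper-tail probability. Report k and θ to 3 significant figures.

k ≈ 2.51, θ ≈ 499

Gamma(k,θ) with k>1 has mode (k−1)θ, so θ = 753/(k−1).
Need P(X < 2770) = 0.95 with θ tied to k this way. Start at k = 2, θ = 753: P(X<2770) ≈ 0.882.
Too low — raise k to concentrate. Iterating converges to k ≈ 2.51.
Then θ = 753/(2.51−1) ≈ 499.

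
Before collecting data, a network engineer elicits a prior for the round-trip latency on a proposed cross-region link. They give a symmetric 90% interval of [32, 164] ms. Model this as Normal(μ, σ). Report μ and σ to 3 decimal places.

μ = 98.000, σ = 40.125

A symmetric 90% interval runs μ ± z·σ with z = 1.645.
Half-width = 66, so σ = 66/1.645 = 40.125.
μ is the interval midpoint, 98.000.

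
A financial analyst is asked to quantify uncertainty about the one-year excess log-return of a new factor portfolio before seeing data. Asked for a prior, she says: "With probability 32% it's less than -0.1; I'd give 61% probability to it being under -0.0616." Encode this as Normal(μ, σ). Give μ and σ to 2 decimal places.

μ = -0.08, σ = 0.05

The p-quantile of Normal(μ,σ) is μ + z_p·σ, with z_{0.32} = -0.4677 and z_{0.61} = 0.2793.
Eliminate σ: μ = (z₂·x₁ − z₁·x₂)/(z₂ − z₁) = (0.2793·-0.1 − (-0.4677)·-0.0616)/0.747 = -0.08.
Then σ = (x₂ − x₁)/(z₂ − z₁) = (-0.0616 − -0.1)/0.747 = 0.05.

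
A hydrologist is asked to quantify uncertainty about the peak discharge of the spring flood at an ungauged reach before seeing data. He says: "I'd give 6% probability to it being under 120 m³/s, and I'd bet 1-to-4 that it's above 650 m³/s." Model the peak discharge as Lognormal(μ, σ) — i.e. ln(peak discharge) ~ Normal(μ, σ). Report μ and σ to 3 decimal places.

μ ≈ 5.884, σ ≈ 0.705

If T ~ Lognormal(μ,σ) then ln T ~ Normal(μ,σ), so the p-quantile of ln T is μ + z_p·σ.
ln(120) = 4.787 and ln(650) = 6.477; z_{0.06} = -1.555, z_{0.8} = 0.8416.
σ = (6.477 − 4.787)/(0.8416 − (-1.555)) = 0.705.
μ = 4.787 − (-1.555)·0.705 = 5.884.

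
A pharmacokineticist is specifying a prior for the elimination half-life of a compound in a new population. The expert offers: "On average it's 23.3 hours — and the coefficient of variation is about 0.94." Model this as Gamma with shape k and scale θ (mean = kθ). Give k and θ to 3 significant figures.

For Gamma(k, scale θ): mean = kθ, variance = kθ², so CV = 1/√k.
CV = 0.94, hence k = 1/CV² = 1.13.
Then θ = mean/k = 23.3/1.13 = 20.6.

k ≈ 1.13, θ ≈ 20.6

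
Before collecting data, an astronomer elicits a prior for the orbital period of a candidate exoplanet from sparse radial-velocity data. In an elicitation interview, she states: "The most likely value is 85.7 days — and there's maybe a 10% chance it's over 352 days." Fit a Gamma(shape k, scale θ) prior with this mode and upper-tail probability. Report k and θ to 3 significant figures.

Gamma(k,θ) with k>1 has mode (k−1)θ, so θ = 85.7/(k−1).
Need P(X < 352) = 0.9 with θ tied to k this way. Start at k = 2, θ = 85.7: P(X<352) ≈ 0.916.
Too high — lower k to spread out. Iterating converges to k ≈ 1.92.
Then θ = 85.7/(1.92−1) ≈ 93.5.

k ≈ 1.92, θ ≈ 93.5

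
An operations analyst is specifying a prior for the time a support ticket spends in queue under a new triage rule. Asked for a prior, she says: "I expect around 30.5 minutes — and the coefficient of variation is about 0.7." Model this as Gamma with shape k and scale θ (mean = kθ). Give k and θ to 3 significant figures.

k ≈ 2.04, θ ≈ 14.9

For Gamma(k, scale θ): mean = kθ, variance = kθ², so CV = 1/√k.
CV = 0.7, hence k = 1/CV² = 2.04.
Then θ = mean/k = 30.5/2.04 = 14.9.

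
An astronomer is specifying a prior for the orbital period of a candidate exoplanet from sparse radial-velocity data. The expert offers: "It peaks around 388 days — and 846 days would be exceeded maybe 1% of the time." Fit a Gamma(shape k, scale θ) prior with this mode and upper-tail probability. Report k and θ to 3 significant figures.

k ≈ 8.95, θ ≈ 48.8

Gamma(k,θ) with k>1 has mode (k−1)θ, so θ = 388/(k−1).
Need P(X < 846) = 0.99 with θ tied to k this way. Start at k = 2, θ = 388: P(X<846) ≈ 0.641.
Too low — raise k to concentrate. Iterating converges to k ≈ 8.95.
Then θ = 388/(8.95−1) ≈ 48.8.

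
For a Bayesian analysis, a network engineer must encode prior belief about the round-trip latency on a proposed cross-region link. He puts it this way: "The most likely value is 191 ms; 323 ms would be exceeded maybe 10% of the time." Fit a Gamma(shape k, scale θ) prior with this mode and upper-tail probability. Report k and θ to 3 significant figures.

Gamma(k,θ) with k>1 has mode (k−1)θ, so θ = 191/(k−1).
Need P(X < 323) = 0.9 with θ tied to k this way. Start at k = 2, θ = 191: P(X<323) ≈ 0.504.
Too low — raise k to concentrate. Iterating converges to k ≈ 7.85.
Then θ = 191/(7.85−1) ≈ 27.9.

k ≈ 7.85, θ ≈ 27.9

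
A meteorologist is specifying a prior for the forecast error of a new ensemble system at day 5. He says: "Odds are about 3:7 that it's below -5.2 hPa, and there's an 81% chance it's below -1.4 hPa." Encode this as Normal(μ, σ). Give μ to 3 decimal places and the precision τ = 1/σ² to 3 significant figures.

The p-quantile of Normal(μ,σ) is μ + z_p·σ, with z_{0.3} = -0.5244 and z_{0.81} = 0.8779.
Eliminate σ: μ = (z₂·x₁ − z₁·x₂)/(z₂ − z₁) = (0.8779·-5.2 − (-0.5244)·-1.4)/1.402 = -3.779.
Then σ = (x₂ − x₁)/(z₂ − z₁) = (-1.4 − -5.2)/1.402 = 2.710.
Precision τ = 1/σ² = 1/2.71² = 0.136.

μ = -3.779, τ = 0.136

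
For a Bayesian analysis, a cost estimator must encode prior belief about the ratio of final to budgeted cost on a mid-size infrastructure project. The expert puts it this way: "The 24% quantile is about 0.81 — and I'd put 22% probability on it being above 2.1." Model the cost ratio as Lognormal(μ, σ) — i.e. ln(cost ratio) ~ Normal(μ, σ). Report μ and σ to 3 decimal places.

μ ≈ 0.244, σ ≈ 0.644

If T ~ Lognormal(μ,σ) then ln T ~ Normal(μ,σ), so the p-quantile of ln T is μ + z_p·σ.
ln(0.81) = -0.2107 and ln(2.1) = 0.7419; z_{0.24} = -0.7063, z_{0.78} = 0.7722.
σ = (0.7419 − -0.2107)/(0.7722 − (-0.7063)) = 0.644.
μ = -0.2107 − (-0.7063)·0.644 = 0.244.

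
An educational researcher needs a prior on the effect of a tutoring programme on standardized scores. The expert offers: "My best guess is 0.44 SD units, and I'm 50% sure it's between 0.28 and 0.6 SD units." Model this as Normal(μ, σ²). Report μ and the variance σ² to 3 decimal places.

μ = 0.440, σ² = 0.056

A symmetric 50% interval runs μ ± z·σ with z = 0.6745.
Half-width = 0.16, so σ = 0.16/0.6745 = 0.2372 and σ² = 0.056.
μ is the stated best guess, 0.440.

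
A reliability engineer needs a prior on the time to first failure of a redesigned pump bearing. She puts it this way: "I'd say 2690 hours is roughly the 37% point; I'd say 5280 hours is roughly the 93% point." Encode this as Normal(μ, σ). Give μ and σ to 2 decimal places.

μ = 3165.48, σ = 1432.80

The p-quantile of Normal(μ,σ) is μ + z_p·σ, with z_{0.37} = -0.3319 and z_{0.93} = 1.476.
Eliminate σ: μ = (z₂·x₁ − z₁·x₂)/(z₂ − z₁) = (1.476·2690 − (-0.3319)·5280)/1.808 = 3165.48.
Then σ = (x₂ − x₁)/(z₂ − z₁) = (5280 − 2690)/1.808 = 1432.80.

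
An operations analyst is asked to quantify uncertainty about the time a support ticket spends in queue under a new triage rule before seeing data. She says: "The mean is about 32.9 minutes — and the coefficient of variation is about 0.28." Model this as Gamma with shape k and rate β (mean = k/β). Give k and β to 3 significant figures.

k ≈ 12.8, β ≈ 0.388

For Gamma(k, rate β): mean = k/β, variance = k/β², so CV = 1/√k.
CV = 0.28, hence k = 1/CV² = 12.8.
Then β = k/mean = 12.8/32.9 = 0.388.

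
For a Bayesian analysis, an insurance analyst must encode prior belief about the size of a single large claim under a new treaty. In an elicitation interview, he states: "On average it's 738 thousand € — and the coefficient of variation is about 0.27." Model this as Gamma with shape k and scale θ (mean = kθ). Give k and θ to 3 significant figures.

k ≈ 13.7, θ ≈ 53.8

For Gamma(k, scale θ): mean = kθ, variance = kθ², so CV = 1/√k.
CV = 0.27, hence k = 1/CV² = 13.7.
Then θ = mean/k = 738/13.7 = 53.8.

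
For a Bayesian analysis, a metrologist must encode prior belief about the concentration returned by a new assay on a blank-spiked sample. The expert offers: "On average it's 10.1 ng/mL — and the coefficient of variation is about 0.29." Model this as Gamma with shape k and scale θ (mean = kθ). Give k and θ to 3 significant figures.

k ≈ 11.9, θ ≈ 0.849

For Gamma(k, scale θ): mean = kθ, variance = kθ², so CV = 1/√k.
CV = 0.29, hence k = 1/CV² = 11.9.
Then θ = mean/k = 10.1/11.9 = 0.849.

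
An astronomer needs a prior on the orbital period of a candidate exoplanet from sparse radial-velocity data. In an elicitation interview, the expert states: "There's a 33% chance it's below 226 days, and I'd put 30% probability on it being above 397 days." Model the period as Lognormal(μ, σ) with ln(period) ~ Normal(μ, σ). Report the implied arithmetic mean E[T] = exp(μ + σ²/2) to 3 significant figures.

E[T] ≈ 347 days

If T ~ Lognormal(μ,σ) then ln T ~ Normal(μ,σ), so the p-quantile of ln T is μ + z_p·σ.
ln(226) = 5.421 and ln(397) = 5.984; z_{0.33} = -0.4399, z_{0.7} = 0.5244.
σ = (5.984 − 5.421)/(0.5244 − (-0.4399)) = 0.584.
μ = 5.421 − (-0.4399)·0.584 = 5.678.
E[T] = exp(μ + σ²/2) = exp(5.678 + 0.1707) = 347 days.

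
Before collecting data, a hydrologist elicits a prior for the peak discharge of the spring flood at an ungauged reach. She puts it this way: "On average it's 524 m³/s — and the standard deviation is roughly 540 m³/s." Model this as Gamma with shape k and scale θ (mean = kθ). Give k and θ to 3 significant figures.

k ≈ 0.942, θ ≈ 556

For Gamma(k, scale θ): mean = kθ, variance = kθ², so CV = 1/√k.
CV = SD/mean = 540/524 = 1.031, hence k = 1/CV² = 0.942.
Then θ = mean/k = 524/0.942 = 556.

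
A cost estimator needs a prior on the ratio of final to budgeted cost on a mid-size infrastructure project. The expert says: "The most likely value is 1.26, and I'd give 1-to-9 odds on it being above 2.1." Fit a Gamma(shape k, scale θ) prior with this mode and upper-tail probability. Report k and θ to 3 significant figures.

Gamma(k,θ) with k>1 has mode (k−1)θ, so θ = 1.26/(k−1).
Need P(X < 2.1) = 0.9 with θ tied to k this way. Start at k = 2, θ = 1.26: P(X<2.1) ≈ 0.496.
Too low — raise k to concentrate. Iterating converges to k ≈ 8.24.
Then θ = 1.26/(8.24−1) ≈ 0.174.

k ≈ 8.24, θ ≈ 0.174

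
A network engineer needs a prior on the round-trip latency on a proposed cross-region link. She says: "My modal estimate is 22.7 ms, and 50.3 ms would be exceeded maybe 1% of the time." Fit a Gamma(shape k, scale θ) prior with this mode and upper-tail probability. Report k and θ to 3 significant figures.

k ≈ 8.6, θ ≈ 2.98

Gamma(k,θ) with k>1 has mode (k−1)θ, so θ = 22.7/(k−1).
Need P(X < 50.3) = 0.99 with θ tied to k this way. Start at k = 2, θ = 22.7: P(X<50.3) ≈ 0.649.
Too low — raise k to concentrate. Iterating converges to k ≈ 8.6.
Then θ = 22.7/(8.6−1) ≈ 2.98.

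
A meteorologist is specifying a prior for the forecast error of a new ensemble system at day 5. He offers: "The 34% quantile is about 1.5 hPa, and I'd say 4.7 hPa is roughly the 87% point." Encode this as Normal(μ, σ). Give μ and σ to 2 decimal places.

The p-quantile of Normal(μ,σ) is μ + z_p·σ, with z_{0.34} = -0.4125 and z_{0.87} = 1.126.
Eliminate σ: μ = (z₂·x₁ − z₁·x₂)/(z₂ − z₁) = (1.126·1.5 − (-0.4125)·4.7)/1.539 = 2.36.
Then σ = (x₂ − x₁)/(z₂ − z₁) = (4.7 − 1.5)/1.539 = 2.08.

μ = 2.36, σ = 2.08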